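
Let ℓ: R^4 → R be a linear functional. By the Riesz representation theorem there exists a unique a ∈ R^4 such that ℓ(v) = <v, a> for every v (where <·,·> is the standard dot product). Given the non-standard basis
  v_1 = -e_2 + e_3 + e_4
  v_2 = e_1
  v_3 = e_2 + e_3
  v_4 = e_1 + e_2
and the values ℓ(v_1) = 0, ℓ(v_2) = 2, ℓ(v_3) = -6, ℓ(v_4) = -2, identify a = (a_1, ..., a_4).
a = (2, -4, -2, -2)

Write a = (a_1, ..., a_4) in the standard basis. For each basis vector v_i, ℓ(v_i) = <v_i, a> is a linear equation in the a_j's. Collect the n equations into a matrix system V a = ℓ, where row i of V is v_i (expressed in the standard basis). Since V is invertible (lower-triangular with 1s on the diagonal, up to permutation), solve by back-substitution:
  V =
[[0, -1, 1, 1],
 [1, 0, 0, 0],
 [0, 1, 1, 0],
 [1, 1, 0, 0]]
  V a = (0, 2, -6, -2)
Solving gives a = (2, -4, -2, -2).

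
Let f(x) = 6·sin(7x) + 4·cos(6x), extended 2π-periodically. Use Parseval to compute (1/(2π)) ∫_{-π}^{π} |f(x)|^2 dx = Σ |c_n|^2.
Σ |c_n|^2 = 26

Expand |f|^2 and use orthogonality of {sin(nx), cos(mx)} on [-π, π]:
  ∫_{-π}^{π} sin(nx)^2 dx = π, ∫ cos(mx)^2 dx = π, and cross terms integrate to 0.
So ∫_{-π}^{π} f(x)^2 dx = 6^2 · π + 4^2 · π = (36 + 16)π.
Divide by 2π: (36 + 16)/2 = 26.
By Parseval, this equals Σ |c_n|^2.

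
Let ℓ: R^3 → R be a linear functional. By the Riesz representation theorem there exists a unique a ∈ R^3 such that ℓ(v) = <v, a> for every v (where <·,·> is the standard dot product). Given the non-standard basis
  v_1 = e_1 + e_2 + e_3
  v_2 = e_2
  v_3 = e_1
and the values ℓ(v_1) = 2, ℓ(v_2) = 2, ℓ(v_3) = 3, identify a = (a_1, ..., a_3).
a = (3, 2, -3)

Write a = (a_1, ..., a_3) in the standard basis. For each basis vector v_i, ℓ(v_i) = <v_i, a> is a linear equation in the a_j's. Collect the n equations into a matrix system V a = ℓ, where row i of V is v_i (expressed in the standard basis). Since V is invertible (lower-triangular with 1s on the diagonal, up to permutation), solve by back-substitution:
  V =
[[1, 1, 1],
 [0, 1, 0],
 [1, 0, 0]]
  V a = (2, 2, 3)
Solving gives a = (3, 2, -3).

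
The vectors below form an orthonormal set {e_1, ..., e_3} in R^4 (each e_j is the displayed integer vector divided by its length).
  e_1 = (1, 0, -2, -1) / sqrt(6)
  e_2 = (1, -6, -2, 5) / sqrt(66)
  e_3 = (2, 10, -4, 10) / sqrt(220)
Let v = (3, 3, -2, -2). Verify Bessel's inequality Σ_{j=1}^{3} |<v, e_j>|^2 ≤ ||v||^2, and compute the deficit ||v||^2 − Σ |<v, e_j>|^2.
Σ |<v, e_j>|^2 = 114/5; ||v||^2 = 26; deficit = 16/5

Write each e_j = u_j / sqrt(<u_j, u_j>) where u_j is the displayed integer vector. Then <v, e_j> = <v, u_j> / sqrt(<u_j, u_j>), so |<v, e_j>|^2 = <v, u_j>^2 / <u_j, u_j>.
Coefficients: <v, e_1> = 9/sqrt(6), <v, e_2> = -21/sqrt(66), <v, e_3> = 24/sqrt(220).
Square and sum: Σ |<v, e_j>|^2 = 114/5.
Compute ||v||^2 = v·v = 26.
Deficit = 26 − 114/5 = 16/5 ≥ 0, confirming Bessel's inequality. (The deficit equals ||v − Σ <v,e_j> e_j||^2, the squared distance from v to span{e_j}.)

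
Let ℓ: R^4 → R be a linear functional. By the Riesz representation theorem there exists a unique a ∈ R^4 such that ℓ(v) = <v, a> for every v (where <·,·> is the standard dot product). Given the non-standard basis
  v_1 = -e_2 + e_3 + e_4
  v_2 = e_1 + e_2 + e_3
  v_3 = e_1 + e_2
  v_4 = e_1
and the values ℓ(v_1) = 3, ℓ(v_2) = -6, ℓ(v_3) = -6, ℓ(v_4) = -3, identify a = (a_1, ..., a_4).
a = (-3, -3, 0, 0)

Write a = (a_1, ..., a_4) in the standard basis. For each basis vector v_i, ℓ(v_i) = <v_i, a> is a linear equation in the a_j's. Collect the n equations into a matrix system V a = ℓ, where row i of V is v_i (expressed in the standard basis). Since V is invertible (lower-triangular with 1s on the diagonal, up to permutation), solve by back-substitution:
  V =
[[0, -1, 1, 1],
 [1, 1, 1, 0],
 [1, 1, 0, 0],
 [1, 0, 0, 0]]
  V a = (3, -6, -6, -3)
Solving gives a = (-3, -3, 0, 0).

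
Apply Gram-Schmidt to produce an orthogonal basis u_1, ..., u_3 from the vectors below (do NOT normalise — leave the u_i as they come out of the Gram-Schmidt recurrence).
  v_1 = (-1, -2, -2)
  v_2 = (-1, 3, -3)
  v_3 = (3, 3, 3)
Orthogonal basis:
  u_1 = (-1, -2, -2)
  u_2 = (-8/9, 29/9, -25/9)
  u_3 = (108/85, -9/85, -9/17)

Apply the Gram-Schmidt recurrence
  u_1 = v_1
  u_i = v_i − Σ_{j<i} ((v_i · u_j) / (u_j · u_j)) · u_j.

Step by step this gives:
  u_1 = (-1, -2, -2)
  u_2 = (-8/9, 29/9, -25/9)
  u_3 = (108/85, -9/85, -9/17)

Orthogonality check:
  u_2 · u_1 = 0 (should be 0)
  u_3 · u_1 = 0 (should be 0)
  u_3 · u_2 = 0 (should be 0)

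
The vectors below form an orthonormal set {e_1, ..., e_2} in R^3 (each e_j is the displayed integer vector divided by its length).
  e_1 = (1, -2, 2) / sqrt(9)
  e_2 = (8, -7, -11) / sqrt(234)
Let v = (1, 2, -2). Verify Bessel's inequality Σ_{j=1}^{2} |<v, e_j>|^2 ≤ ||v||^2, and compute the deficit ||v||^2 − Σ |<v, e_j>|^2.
Σ |<v, e_j>|^2 = 85/13; ||v||^2 = 9; deficit = 32/13

Write each e_j = u_j / sqrt(<u_j, u_j>) where u_j is the displayed integer vector. Then <v, e_j> = <v, u_j> / sqrt(<u_j, u_j>), so |<v, e_j>|^2 = <v, u_j>^2 / <u_j, u_j>.
Coefficients: <v, e_1> = -7/sqrt(9), <v, e_2> = 16/sqrt(234).
Square and sum: Σ |<v, e_j>|^2 = 85/13.
Compute ||v||^2 = v·v = 9.
Deficit = 9 − 85/13 = 32/13 ≥ 0, confirming Bessel's inequality. (The deficit equals ||v − Σ <v,e_j> e_j||^2, the squared distance from v to span{e_j}.)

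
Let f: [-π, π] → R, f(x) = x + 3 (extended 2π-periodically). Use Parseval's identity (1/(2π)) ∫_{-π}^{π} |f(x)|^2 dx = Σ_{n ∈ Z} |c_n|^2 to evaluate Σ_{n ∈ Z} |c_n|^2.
Σ |c_n|^2 = π^2/3 + 9

Expand and integrate term by term over [-π, π]:
  ∫ (x)^2 dx = 1·(2π^3/3); ∫ 2·1·(3)·x dx = 0 (odd integrand); ∫ 3^2 dx = 9·2π.
So (1/(2π)) ∫_{-π}^{π} (x + 3)^2 dx = 1π^2/3 + 9 = π^2/3 + 9.
Parseval ⇒ Σ |c_n|^2 = π^2/3 + 9.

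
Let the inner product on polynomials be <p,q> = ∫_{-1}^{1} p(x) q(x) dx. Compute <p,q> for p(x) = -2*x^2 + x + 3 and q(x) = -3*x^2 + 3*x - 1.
<p,q> = -94/15

Expand the product: p(x)·q(x) = 6*x^4 - 9*x^3 - 4*x^2 + 8*x - 3.
∫_{-1}^{1} of each monomial x^k gives [2/(k+1) if k even, 0 if k odd]. Integrating term-by-term (or equivalently evaluating the antiderivative F(x) = 6*x^5/5 - 9*x^4/4 - 4*x^3/3 + 4*x^2 - 3*x at the endpoints):
  F(1) − F(−1) = -83/60 − (293/60) = -94/15.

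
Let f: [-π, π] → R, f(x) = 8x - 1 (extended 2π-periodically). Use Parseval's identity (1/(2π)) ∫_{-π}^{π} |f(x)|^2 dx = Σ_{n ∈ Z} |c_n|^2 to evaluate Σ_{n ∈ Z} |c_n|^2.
Σ |c_n|^2 = 64π^2/3 + 1

Expand and integrate term by term over [-π, π]:
  ∫ (8x)^2 dx = 64·(2π^3/3); ∫ 2·8·(-1)·x dx = 0 (odd integrand); ∫ (-1)^2 dx = 1·2π.
So (1/(2π)) ∫_{-π}^{π} (8x - 1)^2 dx = 64π^2/3 + 1 = 64π^2/3 + 1.
Parseval ⇒ Σ |c_n|^2 = 64π^2/3 + 1.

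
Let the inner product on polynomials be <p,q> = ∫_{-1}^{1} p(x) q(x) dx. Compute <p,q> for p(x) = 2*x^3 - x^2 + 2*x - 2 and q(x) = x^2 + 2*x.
<p,q> = 38/15

Expand the product: p(x)·q(x) = 2*x^5 + 3*x^4 + 2*x^2 - 4*x.
∫_{-1}^{1} of each monomial x^k gives [2/(k+1) if k even, 0 if k odd]. Integrating term-by-term (or equivalently evaluating the antiderivative F(x) = x^6/3 + 3*x^5/5 + 2*x^3/3 - 2*x^2 at the endpoints):
  F(1) − F(−1) = -2/5 − (-44/15) = 38/15.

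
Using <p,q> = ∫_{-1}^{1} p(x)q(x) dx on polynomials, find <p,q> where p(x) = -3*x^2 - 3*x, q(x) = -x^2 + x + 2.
<p,q> = -24/5

Expand the product: p(x)·q(x) = 3*x^4 - 9*x^2 - 6*x.
∫_{-1}^{1} of each monomial x^k gives [2/(k+1) if k even, 0 if k odd]. Integrating term-by-term (or equivalently evaluating the antiderivative F(x) = 3*x^5/5 - 3*x^3 - 3*x^2 at the endpoints):
  F(1) − F(−1) = -27/5 − (-3/5) = -24/5.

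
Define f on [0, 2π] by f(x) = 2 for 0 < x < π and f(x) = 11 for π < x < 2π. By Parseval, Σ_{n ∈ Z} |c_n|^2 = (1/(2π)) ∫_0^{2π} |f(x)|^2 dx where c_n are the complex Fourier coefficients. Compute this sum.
Σ |c_n|^2 = 125/2

Parseval equates the L^2 energy of f (normalised by 1/(2π)) with the ℓ^2 sum of its Fourier coefficients: (1/(2π)) ∫_0^{2π} |f|^2 = Σ |c_n|^2.
Compute the left side: (1/(2π)) [∫_0^π 2^2 dx + ∫_π^{2π} 11^2 dx] = (1/(2π)) · (4π + 121π) = (4 + 121)/2 = 125/2.
So Σ_{n ∈ Z} |c_n|^2 = 125/2.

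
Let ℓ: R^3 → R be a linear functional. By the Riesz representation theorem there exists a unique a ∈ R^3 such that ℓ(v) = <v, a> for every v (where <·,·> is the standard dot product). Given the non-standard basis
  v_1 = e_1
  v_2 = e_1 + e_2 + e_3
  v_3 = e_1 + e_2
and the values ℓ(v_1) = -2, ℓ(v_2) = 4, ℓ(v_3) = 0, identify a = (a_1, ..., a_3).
a = (-2, 2, 4)

Write a = (a_1, ..., a_3) in the standard basis. For each basis vector v_i, ℓ(v_i) = <v_i, a> is a linear equation in the a_j's. Collect the n equations into a matrix system V a = ℓ, where row i of V is v_i (expressed in the standard basis). Since V is invertible (lower-triangular with 1s on the diagonal, up to permutation), solve by back-substitution:
  V =
[[1, 0, 0],
 [1, 1, 1],
 [1, 1, 0]]
  V a = (-2, 4, 0)
Solving gives a = (-2, 2, 4).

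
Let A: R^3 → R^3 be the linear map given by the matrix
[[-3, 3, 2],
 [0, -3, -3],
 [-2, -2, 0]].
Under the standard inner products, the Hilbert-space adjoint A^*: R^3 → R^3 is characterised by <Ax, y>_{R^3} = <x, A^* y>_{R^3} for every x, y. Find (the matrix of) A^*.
A^* = A^T =
[[-3, 0, -2],
 [3, -3, -2],
 [2, -3, 0]]

For real matrices with standard dot products, the defining identity <Ax, y> = <x, A^* y> gives (Ax)^T y = x^T (A^*) y, i.e. x^T A^T y = x^T (A^*) y. Since this holds for all x, y, we must have A^* = A^T. Therefore
A^* =
[[-3, 0, -2],
 [3, -3, -2],
 [2, -3, 0]].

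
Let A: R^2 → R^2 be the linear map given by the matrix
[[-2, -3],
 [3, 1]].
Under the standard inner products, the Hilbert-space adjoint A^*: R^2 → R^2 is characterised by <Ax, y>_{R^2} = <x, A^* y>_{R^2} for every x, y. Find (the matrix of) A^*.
A^* = A^T =
[[-2, 3],
 [-3, 1]]

For real matrices with standard dot products, the defining identity <Ax, y> = <x, A^* y> gives (Ax)^T y = x^T (A^*) y, i.e. x^T A^T y = x^T (A^*) y. Since this holds for all x, y, we must have A^* = A^T. Therefore
A^* =
[[-2, 3],
 [-3, 1]].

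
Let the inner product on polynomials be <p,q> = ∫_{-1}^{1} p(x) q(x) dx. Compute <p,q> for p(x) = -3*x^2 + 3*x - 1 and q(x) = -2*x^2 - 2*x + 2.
<p,q> = -124/15

Expand the product: p(x)·q(x) = 6*x^4 - 10*x^2 + 8*x - 2.
∫_{-1}^{1} of each monomial x^k gives [2/(k+1) if k even, 0 if k odd]. Integrating term-by-term (or equivalently evaluating the antiderivative F(x) = 6*x^5/5 - 10*x^3/3 + 4*x^2 - 2*x at the endpoints):
  F(1) − F(−1) = -2/15 − (122/15) = -124/15.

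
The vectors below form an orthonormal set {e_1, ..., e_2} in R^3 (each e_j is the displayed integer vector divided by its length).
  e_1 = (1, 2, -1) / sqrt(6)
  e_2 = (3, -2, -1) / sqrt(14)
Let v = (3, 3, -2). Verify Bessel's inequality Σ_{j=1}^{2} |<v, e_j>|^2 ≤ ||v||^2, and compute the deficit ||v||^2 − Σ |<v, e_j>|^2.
Σ |<v, e_j>|^2 = 461/21; ||v||^2 = 22; deficit = 1/21

Write each e_j = u_j / sqrt(<u_j, u_j>) where u_j is the displayed integer vector. Then <v, e_j> = <v, u_j> / sqrt(<u_j, u_j>), so |<v, e_j>|^2 = <v, u_j>^2 / <u_j, u_j>.
Coefficients: <v, e_1> = 11/sqrt(6), <v, e_2> = 5/sqrt(14).
Square and sum: Σ |<v, e_j>|^2 = 461/21.
Compute ||v||^2 = v·v = 22.
Deficit = 22 − 461/21 = 1/21 ≥ 0, confirming Bessel's inequality. (The deficit equals ||v − Σ <v,e_j> e_j||^2, the squared distance from v to span{e_j}.)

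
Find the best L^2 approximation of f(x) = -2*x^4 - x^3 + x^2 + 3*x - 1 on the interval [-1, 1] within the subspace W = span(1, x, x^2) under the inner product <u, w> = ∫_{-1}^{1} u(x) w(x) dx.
g(x) = -5*x^2/7 + 12*x/5 - 29/35

The best approximation g ∈ W is the orthogonal projection of f onto W. Writing g = a_0 + a_1 x + a_2 x^2, the coefficients solve the normal equations G · a = b where
  G_{ij} = <φ_i, φ_j> and b_i = <f, φ_i>, with φ_0 = 1, φ_1 = x, φ_2 = x^2.
G =
  [2, 0, 2/3]
  [0, 2/3, 0]
  [2/3, 0, 2/5],
b = (-32/15, 8/5, -88/105).
Solving gives a_0 = -29/35, a_1 = 12/5, a_2 = -5/7, so
  g(x) = -5*x^2/7 + 12*x/5 - 29/35.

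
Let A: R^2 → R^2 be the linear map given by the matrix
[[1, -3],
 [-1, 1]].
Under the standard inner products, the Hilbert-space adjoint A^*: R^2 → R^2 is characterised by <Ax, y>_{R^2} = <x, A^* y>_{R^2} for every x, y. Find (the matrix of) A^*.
A^* = A^T =
[[1, -1],
 [-3, 1]]

For real matrices with standard dot products, the defining identity <Ax, y> = <x, A^* y> gives (Ax)^T y = x^T (A^*) y, i.e. x^T A^T y = x^T (A^*) y. Since this holds for all x, y, we must have A^* = A^T. Therefore
A^* =
[[1, -1],
 [-3, 1]].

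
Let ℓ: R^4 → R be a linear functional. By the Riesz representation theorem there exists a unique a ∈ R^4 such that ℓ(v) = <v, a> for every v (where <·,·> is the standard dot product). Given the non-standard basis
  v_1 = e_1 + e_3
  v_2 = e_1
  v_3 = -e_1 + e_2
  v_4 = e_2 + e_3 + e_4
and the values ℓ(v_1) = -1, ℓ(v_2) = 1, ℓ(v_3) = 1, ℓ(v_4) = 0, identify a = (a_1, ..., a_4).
a = (1, 2, -2, 0)

Write a = (a_1, ..., a_4) in the standard basis. For each basis vector v_i, ℓ(v_i) = <v_i, a> is a linear equation in the a_j's. Collect the n equations into a matrix system V a = ℓ, where row i of V is v_i (expressed in the standard basis). Since V is invertible (lower-triangular with 1s on the diagonal, up to permutation), solve by back-substitution:
  V =
[[1, 0, 1, 0],
 [1, 0, 0, 0],
 [-1, 1, 0, 0],
 [0, 1, 1, 1]]
  V a = (-1, 1, 1, 0)
Solving gives a = (1, 2, -2, 0).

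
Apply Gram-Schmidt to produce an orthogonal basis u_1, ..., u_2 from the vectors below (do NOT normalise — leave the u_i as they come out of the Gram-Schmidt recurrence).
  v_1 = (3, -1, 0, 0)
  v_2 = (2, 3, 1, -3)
Orthogonal basis:
  u_1 = (3, -1, 0, 0)
  u_2 = (11/10, 33/10, 1, -3)

Apply the Gram-Schmidt recurrence
  u_1 = v_1
  u_i = v_i − Σ_{j<i} ((v_i · u_j) / (u_j · u_j)) · u_j.

Step by step this gives:
  u_1 = (3, -1, 0, 0)
  u_2 = (11/10, 33/10, 1, -3)

Orthogonality check:
  u_2 · u_1 = 0 (should be 0)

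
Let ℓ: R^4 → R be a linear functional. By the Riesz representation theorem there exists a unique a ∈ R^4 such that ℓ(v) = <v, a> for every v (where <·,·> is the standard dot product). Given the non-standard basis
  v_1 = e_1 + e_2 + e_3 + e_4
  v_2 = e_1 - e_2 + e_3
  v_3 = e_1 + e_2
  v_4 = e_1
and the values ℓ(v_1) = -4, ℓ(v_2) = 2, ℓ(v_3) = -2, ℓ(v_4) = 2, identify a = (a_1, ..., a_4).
a = (2, -4, -4, 2)

Write a = (a_1, ..., a_4) in the standard basis. For each basis vector v_i, ℓ(v_i) = <v_i, a> is a linear equation in the a_j's. Collect the n equations into a matrix system V a = ℓ, where row i of V is v_i (expressed in the standard basis). Since V is invertible (lower-triangular with 1s on the diagonal, up to permutation), solve by back-substitution:
  V =
[[1, 1, 1, 1],
 [1, -1, 1, 0],
 [1, 1, 0, 0],
 [1, 0, 0, 0]]
  V a = (-4, 2, -2, 2)
Solving gives a = (2, -4, -4, 2).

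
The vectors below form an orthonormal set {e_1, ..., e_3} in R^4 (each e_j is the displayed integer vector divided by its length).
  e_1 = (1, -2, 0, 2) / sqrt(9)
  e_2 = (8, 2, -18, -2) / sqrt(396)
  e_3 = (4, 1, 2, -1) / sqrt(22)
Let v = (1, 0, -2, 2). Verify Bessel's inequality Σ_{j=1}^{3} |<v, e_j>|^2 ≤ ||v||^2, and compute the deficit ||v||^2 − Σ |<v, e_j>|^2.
Σ |<v, e_j>|^2 = 7; ||v||^2 = 9; deficit = 2

Write each e_j = u_j / sqrt(<u_j, u_j>) where u_j is the displayed integer vector. Then <v, e_j> = <v, u_j> / sqrt(<u_j, u_j>), so |<v, e_j>|^2 = <v, u_j>^2 / <u_j, u_j>.
Coefficients: <v, e_1> = 5/sqrt(9), <v, e_2> = 40/sqrt(396), <v, e_3> = -2/sqrt(22).
Square and sum: Σ |<v, e_j>|^2 = 7.
Compute ||v||^2 = v·v = 9.
Deficit = 9 − 7 = 2 ≥ 0, confirming Bessel's inequality. (The deficit equals ||v − Σ <v,e_j> e_j||^2, the squared distance from v to span{e_j}.)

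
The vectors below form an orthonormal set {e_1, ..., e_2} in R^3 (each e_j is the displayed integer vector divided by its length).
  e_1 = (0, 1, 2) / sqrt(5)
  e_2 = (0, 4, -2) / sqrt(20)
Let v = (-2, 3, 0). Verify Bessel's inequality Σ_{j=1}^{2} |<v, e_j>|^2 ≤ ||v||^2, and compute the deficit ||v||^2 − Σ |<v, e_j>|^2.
Σ |<v, e_j>|^2 = 9; ||v||^2 = 13; deficit = 4

Write each e_j = u_j / sqrt(<u_j, u_j>) where u_j is the displayed integer vector. Then <v, e_j> = <v, u_j> / sqrt(<u_j, u_j>), so |<v, e_j>|^2 = <v, u_j>^2 / <u_j, u_j>.
Coefficients: <v, e_1> = 3/sqrt(5), <v, e_2> = 12/sqrt(20).
Square and sum: Σ |<v, e_j>|^2 = 9.
Compute ||v||^2 = v·v = 13.
Deficit = 13 − 9 = 4 ≥ 0, confirming Bessel's inequality. (The deficit equals ||v − Σ <v,e_j> e_j||^2, the squared distance from v to span{e_j}.)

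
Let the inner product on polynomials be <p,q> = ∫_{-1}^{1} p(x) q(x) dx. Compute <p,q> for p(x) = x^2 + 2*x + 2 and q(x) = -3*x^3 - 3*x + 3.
<p,q> = 38/5

Expand the product: p(x)·q(x) = -3*x^5 - 6*x^4 - 9*x^3 - 3*x^2 + 6.
∫_{-1}^{1} of each monomial x^k gives [2/(k+1) if k even, 0 if k odd]. Integrating term-by-term (or equivalently evaluating the antiderivative F(x) = -x^6/2 - 6*x^5/5 - 9*x^4/4 - x^3 + 6*x at the endpoints):
  F(1) − F(−1) = 21/20 − (-131/20) = 38/5.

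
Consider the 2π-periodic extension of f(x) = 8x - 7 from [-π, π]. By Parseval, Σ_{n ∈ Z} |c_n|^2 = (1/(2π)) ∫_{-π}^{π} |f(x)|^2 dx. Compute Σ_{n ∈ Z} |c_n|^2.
Σ |c_n|^2 = 64π^2/3 + 49

Expand and integrate term by term over [-π, π]:
  ∫ (8x)^2 dx = 64·(2π^3/3); ∫ 2·8·(-7)·x dx = 0 (odd integrand); ∫ (-7)^2 dx = 49·2π.
So (1/(2π)) ∫_{-π}^{π} (8x - 7)^2 dx = 64π^2/3 + 49 = 64π^2/3 + 49.
Parseval ⇒ Σ |c_n|^2 = 64π^2/3 + 49.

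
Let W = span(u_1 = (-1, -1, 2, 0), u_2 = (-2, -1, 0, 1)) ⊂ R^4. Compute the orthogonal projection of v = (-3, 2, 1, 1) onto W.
proj_W(v) = (-5/3, -8/9, 2/9, 7/9)

Set up U = [u_1 | ... | u_2] ∈ R^(4×2). The projector onto W = col(U) is P = U (U^T U)^(-1) U^T.
Compute U^T U =
  [6, 3]
  [3, 6],
and U^T v = (3, 5).
Solve U^T U · c = U^T v for the coefficients: c = (1/9, 7/9). The projection is proj_W(v) = U c.
Check: (v - proj_W(v)) · u_1 = 0  (should be 0).
Check: (v - proj_W(v)) · u_2 = 0  (should be 0).
Result: proj_W(v) = (-5/3, -8/9, 2/9, 7/9).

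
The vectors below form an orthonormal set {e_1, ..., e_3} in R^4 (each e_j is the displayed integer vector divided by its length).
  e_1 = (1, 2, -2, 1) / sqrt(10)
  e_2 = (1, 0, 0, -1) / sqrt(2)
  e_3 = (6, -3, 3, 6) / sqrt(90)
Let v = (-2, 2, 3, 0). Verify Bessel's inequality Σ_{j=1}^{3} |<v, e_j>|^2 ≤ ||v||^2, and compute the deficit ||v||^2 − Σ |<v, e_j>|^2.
Σ |<v, e_j>|^2 = 9/2; ||v||^2 = 17; deficit = 25/2

Write each e_j = u_j / sqrt(<u_j, u_j>) where u_j is the displayed integer vector. Then <v, e_j> = <v, u_j> / sqrt(<u_j, u_j>), so |<v, e_j>|^2 = <v, u_j>^2 / <u_j, u_j>.
Coefficients: <v, e_1> = -4/sqrt(10), <v, e_2> = -2/sqrt(2), <v, e_3> = -9/sqrt(90).
Square and sum: Σ |<v, e_j>|^2 = 9/2.
Compute ||v||^2 = v·v = 17.
Deficit = 17 − 9/2 = 25/2 ≥ 0, confirming Bessel's inequality. (The deficit equals ||v − Σ <v,e_j> e_j||^2, the squared distance from v to span{e_j}.)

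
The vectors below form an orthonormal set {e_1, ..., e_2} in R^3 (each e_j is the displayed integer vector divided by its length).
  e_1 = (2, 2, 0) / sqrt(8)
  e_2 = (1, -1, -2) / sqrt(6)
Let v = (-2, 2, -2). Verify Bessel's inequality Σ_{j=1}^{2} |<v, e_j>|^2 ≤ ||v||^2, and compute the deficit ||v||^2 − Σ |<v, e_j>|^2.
Σ |<v, e_j>|^2 = 0; ||v||^2 = 12; deficit = 12

Write each e_j = u_j / sqrt(<u_j, u_j>) where u_j is the displayed integer vector. Then <v, e_j> = <v, u_j> / sqrt(<u_j, u_j>), so |<v, e_j>|^2 = <v, u_j>^2 / <u_j, u_j>.
Coefficients: <v, e_1> = 0/sqrt(8), <v, e_2> = 0/sqrt(6).
Square and sum: Σ |<v, e_j>|^2 = 0.
Compute ||v||^2 = v·v = 12.
Deficit = 12 − 0 = 12 ≥ 0, confirming Bessel's inequality. (The deficit equals ||v − Σ <v,e_j> e_j||^2, the squared distance from v to span{e_j}.)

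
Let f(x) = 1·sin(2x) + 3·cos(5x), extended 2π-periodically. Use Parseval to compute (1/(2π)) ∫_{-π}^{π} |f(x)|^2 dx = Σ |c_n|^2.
Σ |c_n|^2 = 5

Expand |f|^2 and use orthogonality of {sin(nx), cos(mx)} on [-π, π]:
  ∫_{-π}^{π} sin(nx)^2 dx = π, ∫ cos(mx)^2 dx = π, and cross terms integrate to 0.
So ∫_{-π}^{π} f(x)^2 dx = 1^2 · π + 3^2 · π = (1 + 9)π.
Divide by 2π: (1 + 9)/2 = 5.
By Parseval, this equals Σ |c_n|^2.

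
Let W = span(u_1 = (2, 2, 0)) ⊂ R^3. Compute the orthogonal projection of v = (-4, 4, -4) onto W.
proj_W(v) = (0, 0, 0)

Set up U = [u_1 | ... | u_1] ∈ R^(3×1). The projector onto W = col(U) is P = U (U^T U)^(-1) U^T.
Compute U^T U =
  [8],
and U^T v = (0).
Solve U^T U · c = U^T v for the coefficients: c = (0). The projection is proj_W(v) = U c.
Check: (v - proj_W(v)) · u_1 = 0  (should be 0).
Result: proj_W(v) = (0, 0, 0).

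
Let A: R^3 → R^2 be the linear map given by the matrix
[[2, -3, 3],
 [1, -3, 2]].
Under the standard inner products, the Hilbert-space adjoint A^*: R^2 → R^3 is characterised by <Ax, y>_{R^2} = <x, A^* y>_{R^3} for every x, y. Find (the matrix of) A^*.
A^* = A^T =
[[2, 1],
 [-3, -3],
 [3, 2]]

For real matrices with standard dot products, the defining identity <Ax, y> = <x, A^* y> gives (Ax)^T y = x^T (A^*) y, i.e. x^T A^T y = x^T (A^*) y. Since this holds for all x, y, we must have A^* = A^T. Therefore
A^* =
[[2, 1],
 [-3, -3],
 [3, 2]].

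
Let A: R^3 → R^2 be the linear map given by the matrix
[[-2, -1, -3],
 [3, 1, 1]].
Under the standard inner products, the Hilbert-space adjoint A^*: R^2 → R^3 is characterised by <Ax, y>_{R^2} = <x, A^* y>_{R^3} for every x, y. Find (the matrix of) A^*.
A^* = A^T =
[[-2, 3],
 [-1, 1],
 [-3, 1]]

For real matrices with standard dot products, the defining identity <Ax, y> = <x, A^* y> gives (Ax)^T y = x^T (A^*) y, i.e. x^T A^T y = x^T (A^*) y. Since this holds for all x, y, we must have A^* = A^T. Therefore
A^* =
[[-2, 3],
 [-1, 1],
 [-3, 1]].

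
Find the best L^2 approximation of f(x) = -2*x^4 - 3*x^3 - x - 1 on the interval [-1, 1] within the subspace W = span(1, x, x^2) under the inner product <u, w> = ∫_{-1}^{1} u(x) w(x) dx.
g(x) = -12*x^2/7 - 14*x/5 - 29/35

The best approximation g ∈ W is the orthogonal projection of f onto W. Writing g = a_0 + a_1 x + a_2 x^2, the coefficients solve the normal equations G · a = b where
  G_{ij} = <φ_i, φ_j> and b_i = <f, φ_i>, with φ_0 = 1, φ_1 = x, φ_2 = x^2.
G =
  [2, 0, 2/3]
  [0, 2/3, 0]
  [2/3, 0, 2/5],
b = (-14/5, -28/15, -26/21).
Solving gives a_0 = -29/35, a_1 = -14/5, a_2 = -12/7, so
  g(x) = -12*x^2/7 - 14*x/5 - 29/35.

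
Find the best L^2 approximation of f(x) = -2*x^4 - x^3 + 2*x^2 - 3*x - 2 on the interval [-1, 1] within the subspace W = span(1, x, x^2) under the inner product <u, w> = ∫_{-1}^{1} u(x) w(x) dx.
g(x) = 2*x^2/7 - 18*x/5 - 64/35

The best approximation g ∈ W is the orthogonal projection of f onto W. Writing g = a_0 + a_1 x + a_2 x^2, the coefficients solve the normal equations G · a = b where
  G_{ij} = <φ_i, φ_j> and b_i = <f, φ_i>, with φ_0 = 1, φ_1 = x, φ_2 = x^2.
G =
  [2, 0, 2/3]
  [0, 2/3, 0]
  [2/3, 0, 2/5],
b = (-52/15, -12/5, -116/105).
Solving gives a_0 = -64/35, a_1 = -18/5, a_2 = 2/7, so
  g(x) = 2*x^2/7 - 18*x/5 - 64/35.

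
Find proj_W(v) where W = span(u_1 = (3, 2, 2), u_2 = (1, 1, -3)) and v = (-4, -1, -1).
proj_W(v) = (-292/93, -203/93, -103/93)

Set up U = [u_1 | ... | u_2] ∈ R^(3×2). The projector onto W = col(U) is P = U (U^T U)^(-1) U^T.
Compute U^T U =
  [17, -1]
  [-1, 11],
and U^T v = (-16, -2).
Solve U^T U · c = U^T v for the coefficients: c = (-89/93, -25/93). The projection is proj_W(v) = U c.
Check: (v - proj_W(v)) · u_1 = 0  (should be 0).
Check: (v - proj_W(v)) · u_2 = 0  (should be 0).
Result: proj_W(v) = (-292/93, -203/93, -103/93).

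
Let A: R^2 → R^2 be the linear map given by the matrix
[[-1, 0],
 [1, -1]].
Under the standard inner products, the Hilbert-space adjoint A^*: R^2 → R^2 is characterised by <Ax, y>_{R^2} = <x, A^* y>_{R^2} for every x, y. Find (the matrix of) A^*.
A^* = A^T =
[[-1, 1],
 [0, -1]]

For real matrices with standard dot products, the defining identity <Ax, y> = <x, A^* y> gives (Ax)^T y = x^T (A^*) y, i.e. x^T A^T y = x^T (A^*) y. Since this holds for all x, y, we must have A^* = A^T. Therefore
A^* =
[[-1, 1],
 [0, -1]].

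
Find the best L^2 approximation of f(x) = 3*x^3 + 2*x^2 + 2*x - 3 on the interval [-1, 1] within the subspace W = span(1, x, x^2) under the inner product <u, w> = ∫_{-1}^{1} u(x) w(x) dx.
g(x) = 2*x^2 + 19*x/5 - 3

The best approximation g ∈ W is the orthogonal projection of f onto W. Writing g = a_0 + a_1 x + a_2 x^2, the coefficients solve the normal equations G · a = b where
  G_{ij} = <φ_i, φ_j> and b_i = <f, φ_i>, with φ_0 = 1, φ_1 = x, φ_2 = x^2.
G =
  [2, 0, 2/3]
  [0, 2/3, 0]
  [2/3, 0, 2/5],
b = (-14/3, 38/15, -6/5).
Solving gives a_0 = -3, a_1 = 19/5, a_2 = 2, so
  g(x) = 2*x^2 + 19*x/5 - 3.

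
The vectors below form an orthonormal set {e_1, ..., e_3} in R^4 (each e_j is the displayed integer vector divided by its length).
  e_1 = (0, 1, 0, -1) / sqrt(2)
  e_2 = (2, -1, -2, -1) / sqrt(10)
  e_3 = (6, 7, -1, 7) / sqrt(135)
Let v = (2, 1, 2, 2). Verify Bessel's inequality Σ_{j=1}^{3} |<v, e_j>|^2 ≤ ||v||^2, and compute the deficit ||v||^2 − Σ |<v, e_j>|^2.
Σ |<v, e_j>|^2 = 230/27; ||v||^2 = 13; deficit = 121/27

Write each e_j = u_j / sqrt(<u_j, u_j>) where u_j is the displayed integer vector. Then <v, e_j> = <v, u_j> / sqrt(<u_j, u_j>), so |<v, e_j>|^2 = <v, u_j>^2 / <u_j, u_j>.
Coefficients: <v, e_1> = -1/sqrt(2), <v, e_2> = -3/sqrt(10), <v, e_3> = 31/sqrt(135).
Square and sum: Σ |<v, e_j>|^2 = 230/27.
Compute ||v||^2 = v·v = 13.
Deficit = 13 − 230/27 = 121/27 ≥ 0, confirming Bessel's inequality. (The deficit equals ||v − Σ <v,e_j> e_j||^2, the squared distance from v to span{e_j}.)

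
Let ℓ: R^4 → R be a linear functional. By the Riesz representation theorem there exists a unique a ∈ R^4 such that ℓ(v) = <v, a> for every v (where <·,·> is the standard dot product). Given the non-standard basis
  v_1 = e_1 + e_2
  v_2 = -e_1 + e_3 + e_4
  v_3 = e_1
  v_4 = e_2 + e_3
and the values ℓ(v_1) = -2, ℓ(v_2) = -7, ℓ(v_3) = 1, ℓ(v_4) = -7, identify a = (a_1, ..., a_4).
a = (1, -3, -4, -2)

Write a = (a_1, ..., a_4) in the standard basis. For each basis vector v_i, ℓ(v_i) = <v_i, a> is a linear equation in the a_j's. Collect the n equations into a matrix system V a = ℓ, where row i of V is v_i (expressed in the standard basis). Since V is invertible (lower-triangular with 1s on the diagonal, up to permutation), solve by back-substitution:
  V =
[[1, 1, 0, 0],
 [-1, 0, 1, 1],
 [1, 0, 0, 0],
 [0, 1, 1, 0]]
  V a = (-2, -7, 1, -7)
Solving gives a = (1, -3, -4, -2).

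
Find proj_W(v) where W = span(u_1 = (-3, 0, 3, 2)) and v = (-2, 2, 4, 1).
proj_W(v) = (-30/11, 0, 30/11, 20/11)

Set up U = [u_1 | ... | u_1] ∈ R^(4×1). The projector onto W = col(U) is P = U (U^T U)^(-1) U^T.
Compute U^T U =
  [22],
and U^T v = (20).
Solve U^T U · c = U^T v for the coefficients: c = (10/11). The projection is proj_W(v) = U c.
Check: (v - proj_W(v)) · u_1 = 0  (should be 0).
Result: proj_W(v) = (-30/11, 0, 30/11, 20/11).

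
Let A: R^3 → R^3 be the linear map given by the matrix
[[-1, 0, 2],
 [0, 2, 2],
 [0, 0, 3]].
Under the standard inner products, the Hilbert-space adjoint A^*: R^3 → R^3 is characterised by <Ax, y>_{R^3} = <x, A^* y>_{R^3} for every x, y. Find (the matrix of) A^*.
A^* = A^T =
[[-1, 0, 0],
 [0, 2, 0],
 [2, 2, 3]]

For real matrices with standard dot products, the defining identity <Ax, y> = <x, A^* y> gives (Ax)^T y = x^T (A^*) y, i.e. x^T A^T y = x^T (A^*) y. Since this holds for all x, y, we must have A^* = A^T. Therefore
A^* =
[[-1, 0, 0],
 [0, 2, 0],
 [2, 2, 3]].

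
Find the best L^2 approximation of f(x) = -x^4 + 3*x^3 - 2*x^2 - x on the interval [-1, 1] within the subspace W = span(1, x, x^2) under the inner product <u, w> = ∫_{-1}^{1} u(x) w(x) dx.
g(x) = -20*x^2/7 + 4*x/5 + 3/35

The best approximation g ∈ W is the orthogonal projection of f onto W. Writing g = a_0 + a_1 x + a_2 x^2, the coefficients solve the normal equations G · a = b where
  G_{ij} = <φ_i, φ_j> and b_i = <f, φ_i>, with φ_0 = 1, φ_1 = x, φ_2 = x^2.
G =
  [2, 0, 2/3]
  [0, 2/3, 0]
  [2/3, 0, 2/5],
b = (-26/15, 8/15, -38/35).
Solving gives a_0 = 3/35, a_1 = 4/5, a_2 = -20/7, so
  g(x) = -20*x^2/7 + 4*x/5 + 3/35.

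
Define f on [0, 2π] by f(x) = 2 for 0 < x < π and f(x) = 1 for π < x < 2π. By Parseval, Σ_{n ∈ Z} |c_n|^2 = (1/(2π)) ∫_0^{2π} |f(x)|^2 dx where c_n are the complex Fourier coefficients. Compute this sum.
Σ |c_n|^2 = 5/2

Parseval equates the L^2 energy of f (normalised by 1/(2π)) with the ℓ^2 sum of its Fourier coefficients: (1/(2π)) ∫_0^{2π} |f|^2 = Σ |c_n|^2.
Compute the left side: (1/(2π)) [∫_0^π 2^2 dx + ∫_π^{2π} 1^2 dx] = (1/(2π)) · (4π + 1π) = (4 + 1)/2 = 5/2.
So Σ_{n ∈ Z} |c_n|^2 = 5/2.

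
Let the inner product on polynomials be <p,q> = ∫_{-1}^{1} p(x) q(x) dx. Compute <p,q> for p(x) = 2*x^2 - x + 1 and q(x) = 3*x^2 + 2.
<p,q> = 166/15

Expand the product: p(x)·q(x) = 6*x^4 - 3*x^3 + 7*x^2 - 2*x + 2.
∫_{-1}^{1} of each monomial x^k gives [2/(k+1) if k even, 0 if k odd]. Integrating term-by-term (or equivalently evaluating the antiderivative F(x) = 6*x^5/5 - 3*x^4/4 + 7*x^3/3 - x^2 + 2*x at the endpoints):
  F(1) − F(−1) = 227/60 − (-437/60) = 166/15.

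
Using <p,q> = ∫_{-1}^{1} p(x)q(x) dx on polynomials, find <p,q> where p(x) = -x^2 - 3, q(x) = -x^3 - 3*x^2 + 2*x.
<p,q> = 36/5

Expand the product: p(x)·q(x) = x^5 + 3*x^4 + x^3 + 9*x^2 - 6*x.
∫_{-1}^{1} of each monomial x^k gives [2/(k+1) if k even, 0 if k odd]. Integrating term-by-term (or equivalently evaluating the antiderivative F(x) = x^6/6 + 3*x^5/5 + x^4/4 + 3*x^3 - 3*x^2 at the endpoints):
  F(1) − F(−1) = 61/60 − (-371/60) = 36/5.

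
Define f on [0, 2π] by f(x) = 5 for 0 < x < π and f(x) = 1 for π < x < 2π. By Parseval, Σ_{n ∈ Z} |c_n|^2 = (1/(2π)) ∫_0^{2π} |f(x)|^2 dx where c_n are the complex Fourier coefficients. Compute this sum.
Σ |c_n|^2 = 13

Parseval equates the L^2 energy of f (normalised by 1/(2π)) with the ℓ^2 sum of its Fourier coefficients: (1/(2π)) ∫_0^{2π} |f|^2 = Σ |c_n|^2.
Compute the left side: (1/(2π)) [∫_0^π 5^2 dx + ∫_π^{2π} 1^2 dx] = (1/(2π)) · (25π + 1π) = (25 + 1)/2 = 13.
So Σ_{n ∈ Z} |c_n|^2 = 13.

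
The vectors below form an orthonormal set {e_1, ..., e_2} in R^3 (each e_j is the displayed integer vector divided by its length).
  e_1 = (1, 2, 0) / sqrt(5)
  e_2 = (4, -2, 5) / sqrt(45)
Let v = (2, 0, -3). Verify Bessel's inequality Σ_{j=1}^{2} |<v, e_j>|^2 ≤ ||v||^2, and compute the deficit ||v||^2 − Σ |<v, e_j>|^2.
Σ |<v, e_j>|^2 = 17/9; ||v||^2 = 13; deficit = 100/9

Write each e_j = u_j / sqrt(<u_j, u_j>) where u_j is the displayed integer vector. Then <v, e_j> = <v, u_j> / sqrt(<u_j, u_j>), so |<v, e_j>|^2 = <v, u_j>^2 / <u_j, u_j>.
Coefficients: <v, e_1> = 2/sqrt(5), <v, e_2> = -7/sqrt(45).
Square and sum: Σ |<v, e_j>|^2 = 17/9.
Compute ||v||^2 = v·v = 13.
Deficit = 13 − 17/9 = 100/9 ≥ 0, confirming Bessel's inequality. (The deficit equals ||v − Σ <v,e_j> e_j||^2, the squared distance from v to span{e_j}.)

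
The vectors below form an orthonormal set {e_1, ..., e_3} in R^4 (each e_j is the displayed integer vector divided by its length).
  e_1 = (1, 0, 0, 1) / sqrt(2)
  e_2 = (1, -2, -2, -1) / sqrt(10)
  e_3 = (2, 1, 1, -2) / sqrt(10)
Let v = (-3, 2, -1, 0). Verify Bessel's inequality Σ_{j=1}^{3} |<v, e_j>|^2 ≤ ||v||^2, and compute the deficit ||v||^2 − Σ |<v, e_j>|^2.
Σ |<v, e_j>|^2 = 19/2; ||v||^2 = 14; deficit = 9/2

Write each e_j = u_j / sqrt(<u_j, u_j>) where u_j is the displayed integer vector. Then <v, e_j> = <v, u_j> / sqrt(<u_j, u_j>), so |<v, e_j>|^2 = <v, u_j>^2 / <u_j, u_j>.
Coefficients: <v, e_1> = -3/sqrt(2), <v, e_2> = -5/sqrt(10), <v, e_3> = -5/sqrt(10).
Square and sum: Σ |<v, e_j>|^2 = 19/2.
Compute ||v||^2 = v·v = 14.
Deficit = 14 − 19/2 = 9/2 ≥ 0, confirming Bessel's inequality. (The deficit equals ||v − Σ <v,e_j> e_j||^2, the squared distance from v to span{e_j}.)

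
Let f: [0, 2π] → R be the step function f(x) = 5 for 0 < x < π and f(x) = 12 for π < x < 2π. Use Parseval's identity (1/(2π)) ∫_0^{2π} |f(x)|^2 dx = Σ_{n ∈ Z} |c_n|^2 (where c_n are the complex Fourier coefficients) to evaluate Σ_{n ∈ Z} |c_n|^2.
Σ |c_n|^2 = 169/2

Parseval equates the L^2 energy of f (normalised by 1/(2π)) with the ℓ^2 sum of its Fourier coefficients: (1/(2π)) ∫_0^{2π} |f|^2 = Σ |c_n|^2.
Compute the left side: (1/(2π)) [∫_0^π 5^2 dx + ∫_π^{2π} 12^2 dx] = (1/(2π)) · (25π + 144π) = (25 + 144)/2 = 169/2.
So Σ_{n ∈ Z} |c_n|^2 = 169/2.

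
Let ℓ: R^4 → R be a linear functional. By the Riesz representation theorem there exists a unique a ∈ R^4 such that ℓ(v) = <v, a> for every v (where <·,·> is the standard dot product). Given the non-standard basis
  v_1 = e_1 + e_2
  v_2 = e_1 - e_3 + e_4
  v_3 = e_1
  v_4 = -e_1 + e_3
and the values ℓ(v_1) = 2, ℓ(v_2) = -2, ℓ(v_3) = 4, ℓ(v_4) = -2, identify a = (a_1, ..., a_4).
a = (4, -2, 2, -4)

Write a = (a_1, ..., a_4) in the standard basis. For each basis vector v_i, ℓ(v_i) = <v_i, a> is a linear equation in the a_j's. Collect the n equations into a matrix system V a = ℓ, where row i of V is v_i (expressed in the standard basis). Since V is invertible (lower-triangular with 1s on the diagonal, up to permutation), solve by back-substitution:
  V =
[[1, 1, 0, 0],
 [1, 0, -1, 1],
 [1, 0, 0, 0],
 [-1, 0, 1, 0]]
  V a = (2, -2, 4, -2)
Solving gives a = (4, -2, 2, -4).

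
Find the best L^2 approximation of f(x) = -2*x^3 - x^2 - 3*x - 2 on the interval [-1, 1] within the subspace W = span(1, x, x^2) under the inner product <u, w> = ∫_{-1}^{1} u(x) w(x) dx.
g(x) = -x^2 - 21*x/5 - 2

The best approximation g ∈ W is the orthogonal projection of f onto W. Writing g = a_0 + a_1 x + a_2 x^2, the coefficients solve the normal equations G · a = b where
  G_{ij} = <φ_i, φ_j> and b_i = <f, φ_i>, with φ_0 = 1, φ_1 = x, φ_2 = x^2.
G =
  [2, 0, 2/3]
  [0, 2/3, 0]
  [2/3, 0, 2/5],
b = (-14/3, -14/5, -26/15).
Solving gives a_0 = -2, a_1 = -21/5, a_2 = -1, so
  g(x) = -x^2 - 21*x/5 - 2.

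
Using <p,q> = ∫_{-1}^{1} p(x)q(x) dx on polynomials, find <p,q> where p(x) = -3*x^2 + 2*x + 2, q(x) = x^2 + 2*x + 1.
<p,q> = 24/5

Expand the product: p(x)·q(x) = -3*x^4 - 4*x^3 + 3*x^2 + 6*x + 2.
∫_{-1}^{1} of each monomial x^k gives [2/(k+1) if k even, 0 if k odd]. Integrating term-by-term (or equivalently evaluating the antiderivative F(x) = -3*x^5/5 - x^4 + x^3 + 3*x^2 + 2*x at the endpoints):
  F(1) − F(−1) = 22/5 − (-2/5) = 24/5.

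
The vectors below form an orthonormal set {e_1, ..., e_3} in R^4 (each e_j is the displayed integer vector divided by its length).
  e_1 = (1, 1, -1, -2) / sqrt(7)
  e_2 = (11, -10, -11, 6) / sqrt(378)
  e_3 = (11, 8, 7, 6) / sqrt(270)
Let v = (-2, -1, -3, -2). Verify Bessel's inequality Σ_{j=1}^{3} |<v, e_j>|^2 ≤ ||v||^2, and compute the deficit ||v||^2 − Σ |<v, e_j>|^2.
Σ |<v, e_j>|^2 = 86/5; ||v||^2 = 18; deficit = 4/5

Write each e_j = u_j / sqrt(<u_j, u_j>) where u_j is the displayed integer vector. Then <v, e_j> = <v, u_j> / sqrt(<u_j, u_j>), so |<v, e_j>|^2 = <v, u_j>^2 / <u_j, u_j>.
Coefficients: <v, e_1> = 4/sqrt(7), <v, e_2> = 9/sqrt(378), <v, e_3> = -63/sqrt(270).
Square and sum: Σ |<v, e_j>|^2 = 86/5.
Compute ||v||^2 = v·v = 18.
Deficit = 18 − 86/5 = 4/5 ≥ 0, confirming Bessel's inequality. (The deficit equals ||v − Σ <v,e_j> e_j||^2, the squared distance from v to span{e_j}.)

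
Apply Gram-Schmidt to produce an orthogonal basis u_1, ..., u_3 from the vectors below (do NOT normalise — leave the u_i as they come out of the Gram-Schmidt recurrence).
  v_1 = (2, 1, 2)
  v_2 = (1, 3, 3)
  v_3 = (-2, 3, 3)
Orthogonal basis:
  u_1 = (2, 1, 2)
  u_2 = (-13/9, 16/9, 5/9)
  u_3 = (-27/50, -18/25, 9/10)

Apply the Gram-Schmidt recurrence
  u_1 = v_1
  u_i = v_i − Σ_{j<i} ((v_i · u_j) / (u_j · u_j)) · u_j.

Step by step this gives:
  u_1 = (2, 1, 2)
  u_2 = (-13/9, 16/9, 5/9)
  u_3 = (-27/50, -18/25, 9/10)

Orthogonality check:
  u_2 · u_1 = 0 (should be 0)
  u_3 · u_1 = 0 (should be 0)
  u_3 · u_2 = 0 (should be 0)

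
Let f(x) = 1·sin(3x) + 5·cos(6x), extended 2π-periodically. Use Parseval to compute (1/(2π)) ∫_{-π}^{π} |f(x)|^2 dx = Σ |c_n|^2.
Σ |c_n|^2 = 13

Expand |f|^2 and use orthogonality of {sin(nx), cos(mx)} on [-π, π]:
  ∫_{-π}^{π} sin(nx)^2 dx = π, ∫ cos(mx)^2 dx = π, and cross terms integrate to 0.
So ∫_{-π}^{π} f(x)^2 dx = 1^2 · π + 5^2 · π = (1 + 25)π.
Divide by 2π: (1 + 25)/2 = 13.
By Parseval, this equals Σ |c_n|^2.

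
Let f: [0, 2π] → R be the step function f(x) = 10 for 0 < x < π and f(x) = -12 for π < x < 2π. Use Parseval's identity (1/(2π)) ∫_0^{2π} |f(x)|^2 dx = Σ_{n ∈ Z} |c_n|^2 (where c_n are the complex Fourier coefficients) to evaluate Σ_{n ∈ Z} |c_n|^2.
Σ |c_n|^2 = 122

Parseval equates the L^2 energy of f (normalised by 1/(2π)) with the ℓ^2 sum of its Fourier coefficients: (1/(2π)) ∫_0^{2π} |f|^2 = Σ |c_n|^2.
Compute the left side: (1/(2π)) [∫_0^π 10^2 dx + ∫_π^{2π} (-12)^2 dx] = (1/(2π)) · (100π + 144π) = (100 + 144)/2 = 122.
So Σ_{n ∈ Z} |c_n|^2 = 122.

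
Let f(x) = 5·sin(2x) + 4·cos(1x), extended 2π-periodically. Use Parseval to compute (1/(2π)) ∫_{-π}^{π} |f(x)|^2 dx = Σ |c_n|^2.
Σ |c_n|^2 = 41/2

Expand |f|^2 and use orthogonality of {sin(nx), cos(mx)} on [-π, π]:
  ∫_{-π}^{π} sin(nx)^2 dx = π, ∫ cos(mx)^2 dx = π, and cross terms integrate to 0.
So ∫_{-π}^{π} f(x)^2 dx = 5^2 · π + 4^2 · π = (25 + 16)π.
Divide by 2π: (25 + 16)/2 = 41/2.
By Parseval, this equals Σ |c_n|^2.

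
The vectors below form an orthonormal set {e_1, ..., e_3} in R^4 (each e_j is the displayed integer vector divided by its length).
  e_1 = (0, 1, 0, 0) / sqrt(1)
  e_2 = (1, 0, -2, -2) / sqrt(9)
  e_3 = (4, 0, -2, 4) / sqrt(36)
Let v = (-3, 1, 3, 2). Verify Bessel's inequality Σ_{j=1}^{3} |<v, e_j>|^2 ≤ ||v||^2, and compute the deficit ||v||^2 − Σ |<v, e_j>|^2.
Σ |<v, e_j>|^2 = 203/9; ||v||^2 = 23; deficit = 4/9

Write each e_j = u_j / sqrt(<u_j, u_j>) where u_j is the displayed integer vector. Then <v, e_j> = <v, u_j> / sqrt(<u_j, u_j>), so |<v, e_j>|^2 = <v, u_j>^2 / <u_j, u_j>.
Coefficients: <v, e_1> = 1/sqrt(1), <v, e_2> = -13/sqrt(9), <v, e_3> = -10/sqrt(36).
Square and sum: Σ |<v, e_j>|^2 = 203/9.
Compute ||v||^2 = v·v = 23.
Deficit = 23 − 203/9 = 4/9 ≥ 0, confirming Bessel's inequality. (The deficit equals ||v − Σ <v,e_j> e_j||^2, the squared distance from v to span{e_j}.)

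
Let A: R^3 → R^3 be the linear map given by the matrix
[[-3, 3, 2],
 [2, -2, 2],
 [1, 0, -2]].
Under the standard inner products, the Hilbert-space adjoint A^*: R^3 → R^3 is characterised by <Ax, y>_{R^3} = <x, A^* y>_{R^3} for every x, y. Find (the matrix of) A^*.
A^* = A^T =
[[-3, 2, 1],
 [3, -2, 0],
 [2, 2, -2]]

For real matrices with standard dot products, the defining identity <Ax, y> = <x, A^* y> gives (Ax)^T y = x^T (A^*) y, i.e. x^T A^T y = x^T (A^*) y. Since this holds for all x, y, we must have A^* = A^T. Therefore
A^* =
[[-3, 2, 1],
 [3, -2, 0],
 [2, 2, -2]].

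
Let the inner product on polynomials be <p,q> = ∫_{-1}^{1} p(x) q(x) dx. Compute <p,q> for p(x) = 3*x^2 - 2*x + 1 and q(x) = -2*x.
<p,q> = 8/3

Expand the product: p(x)·q(x) = -6*x^3 + 4*x^2 - 2*x.
∫_{-1}^{1} of each monomial x^k gives [2/(k+1) if k even, 0 if k odd]. Integrating term-by-term (or equivalently evaluating the antiderivative F(x) = -3*x^4/2 + 4*x^3/3 - x^2 at the endpoints):
  F(1) − F(−1) = -7/6 − (-23/6) = 8/3.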